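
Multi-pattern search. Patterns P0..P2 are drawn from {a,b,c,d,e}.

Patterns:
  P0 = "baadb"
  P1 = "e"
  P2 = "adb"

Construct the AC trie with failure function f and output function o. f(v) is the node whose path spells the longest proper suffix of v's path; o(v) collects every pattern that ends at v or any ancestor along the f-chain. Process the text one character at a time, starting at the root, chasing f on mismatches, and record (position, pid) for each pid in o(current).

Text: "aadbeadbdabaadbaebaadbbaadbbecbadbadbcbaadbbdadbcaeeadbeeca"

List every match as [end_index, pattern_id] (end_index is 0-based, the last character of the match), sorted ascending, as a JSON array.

Build automaton:
Trie nodes:
  n0 'ε': a→7 b→1 e→6
  n1 'b': a→2
  n2 'ba': a→3
  n3 'baa': d→4
  n4 'baad': b→5
  n5 'baadb': ·  [P0 ends]
  n6 'e': ·  [P1 ends]
  n7 'a': d→8
  n8 'ad': b→9
  n9 'adb': ·  [P2 ends]

Failure links (BFS by depth):
  fail(1) 'b': from fail(0)=0 chase 'b': 0 ⇒ 0;  out=∅∪out(0)=∅
  fail(6) 'e': from fail(0)=0 chase 'e': 0 ⇒ 0;  out={1}∪out(0)={1}
  fail(7) 'a': from fail(0)=0 chase 'a': 0 ⇒ 0;  out=∅∪out(0)=∅
  fail(2) 'ba': from fail(1)=0 chase 'a': 0 ⇒ 7;  out=∅∪out(7)=∅
  fail(8) 'ad': from fail(7)=0 chase 'd': 0 ⇒ 0;  out=∅∪out(0)=∅
  fail(3) 'baa': from fail(2)=7 chase 'a': 7→0 ⇒ 7;  out=∅∪out(7)=∅
  fail(9) 'adb': from fail(8)=0 chase 'b': 0 ⇒ 1;  out={2}∪out(1)={2}
  fail(4) 'baad': from fail(3)=7 chase 'd': 7 ⇒ 8;  out=∅∪out(8)=∅
  fail(5) 'baadb': from fail(4)=8 chase 'b': 8 ⇒ 9;  out={0}∪out(9)={0,2}

Run:
i=0 'a': node 0→7
i=1 'a': node 7→7 (via fail)
i=2 'd': node 7→8
i=3 'b': node 8→9  emit P2@[1:3]
i=4 'e': node 9→6 (via fail)  emit P1@[4:4]
i=5 'a': node 6→7 (via fail)
i=6 'd': node 7→8
i=7 'b': node 8→9  emit P2@[5:7]
i=8 'd': node 9→0 (via fail)
i=9 'a': node 0→7
i=10 'b': node 7→1 (via fail)
i=11 'a': node 1→2
i=12 'a': node 2→3
i=13 'd': node 3→4
i=14 'b': node 4→5  emit P0@[10:14],P2@[12:14]
i=15 'a': node 5→2 (via fail)
i=16 'e': node 2→6 (via fail)  emit P1@[16:16]
i=17 'b': node 6→1 (via fail)
i=18 'a': node 1→2
i=19 'a': node 2→3
i=20 'd': node 3→4
i=21 'b': node 4→5  emit P0@[17:21],P2@[19:21]
i=22 'b': node 5→1 (via fail)
i=23 'a': node 1→2
i=24 'a': node 2→3
i=25 'd': node 3→4
i=26 'b': node 4→5  emit P0@[22:26],P2@[24:26]
i=27 'b': node 5→1 (via fail)
i=28 'e': node 1→6 (via fail)  emit P1@[28:28]
i=29 'c': node 6→0 (via fail)
i=30 'b': node 0→1
i=31 'a': node 1→2
i=32 'd': node 2→8 (via fail)
i=33 'b': node 8→9  emit P2@[31:33]
i=34 'a': node 9→2 (via fail)
i=35 'd': node 2→8 (via fail)
i=36 'b': node 8→9  emit P2@[34:36]
i=37 'c': node 9→0 (via fail)
i=38 'b': node 0→1
i=39 'a': node 1→2
i=40 'a': node 2→3
i=41 'd': node 3→4
i=42 'b': node 4→5  emit P0@[38:42],P2@[40:42]
i=43 'b': node 5→1 (via fail)
i=44 'd': node 1→0 (via fail)
i=45 'a': node 0→7
i=46 'd': node 7→8
i=47 'b': node 8→9  emit P2@[45:47]
i=48 'c': node 9→0 (via fail)
i=49 'a': node 0→7
i=50 'e': node 7→6 (via fail)  emit P1@[50:50]
i=51 'e': node 6→6 (via fail)  emit P1@[51:51]
i=52 'a': node 6→7 (via fail)
i=53 'd': node 7→8
i=54 'b': node 8→9  emit P2@[52:54]
i=55 'e': node 9→6 (via fail)  emit P1@[55:55]
i=56 'e': node 6→6 (via fail)  emit P1@[56:56]
i=57 'c': node 6→0 (via fail)
i=58 'a': node 0→7

Result: [[3,2],[4,1],[7,2],[14,0],[14,2],[16,1],[21,0],[21,2],[26,0],[26,2],[28,1],[33,2],[36,2],[42,0],[42,2],[47,2],[50,1],[51,1],[54,2],[55,1],[56,1]]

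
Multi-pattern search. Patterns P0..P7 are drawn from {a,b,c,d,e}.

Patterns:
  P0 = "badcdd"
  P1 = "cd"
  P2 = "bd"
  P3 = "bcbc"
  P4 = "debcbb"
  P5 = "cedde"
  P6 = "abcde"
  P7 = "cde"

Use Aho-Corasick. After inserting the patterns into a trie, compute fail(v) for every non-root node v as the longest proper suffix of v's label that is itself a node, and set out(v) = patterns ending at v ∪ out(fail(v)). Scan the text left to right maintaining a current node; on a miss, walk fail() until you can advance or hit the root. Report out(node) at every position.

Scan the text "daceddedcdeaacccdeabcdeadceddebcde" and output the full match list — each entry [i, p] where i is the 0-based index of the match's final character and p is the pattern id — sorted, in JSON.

Build:
Trie nodes:
  0='ε' goto a→23 b→1 c→7 d→13
  1='b' goto a→2 c→10 d→9
  2='ba' goto d→3
  3='bad' goto c→4
  4='badc' goto d→5
  5='badcd' goto d→6
  6='badcdd' goto ·  ←P0
  7='c' goto d→8 e→19
  8='cd' goto e→28  ←P1
  9='bd' goto ·  ←P2
  10='bc' goto b→11
  11='bcb' goto c→12
  12='bcbc' goto ·  ←P3
  13='d' goto e→14
  14='de' goto b→15
  15='deb' goto c→16
  16='debc' goto b→17
  17='debcb' goto b→18
  18='debcbb' goto ·  ←P4
  19='ce' goto d→20
  20='ced' goto d→21
  21='cedd' goto e→22
  22='cedde' goto ·  ←P5
  23='a' goto b→24
  24='ab' goto c→25
  25='abc' goto d→26
  26='abcd' goto e→27
  27='abcde' goto ·  ←P6
  28='cde' goto ·  ←P7

Failure links (BFS by depth):
  fail(1) 'b': from fail(0)=0 chase 'b': 0 ⇒ 0;  out=∅∪out(0)=∅
  fail(7) 'c': from fail(0)=0 chase 'c': 0 ⇒ 0;  out=∅∪out(0)=∅
  fail(13) 'd': from fail(0)=0 chase 'd': 0 ⇒ 0;  out=∅∪out(0)=∅
  fail(23) 'a': from fail(0)=0 chase 'a': 0 ⇒ 0;  out=∅∪out(0)=∅
  fail(2) 'ba': from fail(1)=0 chase 'a': 0 ⇒ 23;  out=∅∪out(23)=∅
  fail(8) 'cd': from fail(7)=0 chase 'd': 0 ⇒ 13;  out={1}∪out(13)={1}
  fail(9) 'bd': from fail(1)=0 chase 'd': 0 ⇒ 13;  out={2}∪out(13)={2}
  fail(10) 'bc': from fail(1)=0 chase 'c': 0 ⇒ 7;  out=∅∪out(7)=∅
  fail(14) 'de': from fail(13)=0 chase 'e': 0 ⇒ 0;  out=∅∪out(0)=∅
  fail(19) 'ce': from fail(7)=0 chase 'e': 0 ⇒ 0;  out=∅∪out(0)=∅
  fail(24) 'ab': from fail(23)=0 chase 'b': 0 ⇒ 1;  out=∅∪out(1)=∅
  fail(3) 'bad': from fail(2)=23 chase 'd': 23→0 ⇒ 13;  out=∅∪out(13)=∅
  fail(11) 'bcb': from fail(10)=7 chase 'b': 7→0 ⇒ 1;  out=∅∪out(1)=∅
  fail(15) 'deb': from fail(14)=0 chase 'b': 0 ⇒ 1;  out=∅∪out(1)=∅
  fail(20) 'ced': from fail(19)=0 chase 'd': 0 ⇒ 13;  out=∅∪out(13)=∅
  fail(25) 'abc': from fail(24)=1 chase 'c': 1 ⇒ 10;  out=∅∪out(10)=∅
  fail(28) 'cde': from fail(8)=13 chase 'e': 13 ⇒ 14;  out={7}∪out(14)={7}
  fail(4) 'badc': from fail(3)=13 chase 'c': 13→0 ⇒ 7;  out=∅∪out(7)=∅
  fail(12) 'bcbc': from fail(11)=1 chase 'c': 1 ⇒ 10;  out={3}∪out(10)={3}
  fail(16) 'debc': from fail(15)=1 chase 'c': 1 ⇒ 10;  out=∅∪out(10)=∅
  fail(21) 'cedd': from fail(20)=13 chase 'd': 13→0 ⇒ 13;  out=∅∪out(13)=∅
  fail(26) 'abcd': from fail(25)=10 chase 'd': 10→7 ⇒ 8;  out=∅∪out(8)={1}
  fail(5) 'badcd': from fail(4)=7 chase 'd': 7 ⇒ 8;  out=∅∪out(8)={1}
  fail(17) 'debcb': from fail(16)=10 chase 'b': 10 ⇒ 11;  out=∅∪out(11)=∅
  fail(22) 'cedde': from fail(21)=13 chase 'e': 13 ⇒ 14;  out={5}∪out(14)={5}
  fail(27) 'abcde': from fail(26)=8 chase 'e': 8 ⇒ 28;  out={6}∪out(28)={6,7}
  fail(6) 'badcdd': from fail(5)=8 chase 'd': 8→13→0 ⇒ 13;  out={0}∪out(13)={0}
  fail(18) 'debcbb': from fail(17)=11 chase 'b': 11→1→0 ⇒ 1;  out={4}∪out(1)={4}

Run:
i=0 'd': node 0→13
i=1 'a': node 13→23 ·f
i=2 'c': node 23→7 ·f
i=3 'e': node 7→19
i=4 'd': node 19→20
i=5 'd': node 20→21
i=6 'e': node 21→22  → match P5@[2:6]
i=7 'd': node 22→13 ·f
i=8 'c': node 13→7 ·f
i=9 'd': node 7→8  → match P1@[8:9]
i=10 'e': node 8→28  → match P7@[8:10]
i=11 'a': node 28→23 ·f
i=12 'a': node 23→23 ·f
i=13 'c': node 23→7 ·f
i=14 'c': node 7→7 ·f
i=15 'c': node 7→7 ·f
i=16 'd': node 7→8  → match P1@[15:16]
i=17 'e': node 8→28  → match P7@[15:17]
i=18 'a': node 28→23 ·f
i=19 'b': node 23→24
i=20 'c': node 24→25
i=21 'd': node 25→26  → match P1@[20:21]
i=22 'e': node 26→27  → match P6@[18:22],P7@[20:22]
i=23 'a': node 27→23 ·f
i=24 'd': node 23→13 ·f
i=25 'c': node 13→7 ·f
i=26 'e': node 7→19
i=27 'd': node 19→20
i=28 'd': node 20→21
i=29 'e': node 21→22  → match P5@[25:29]
i=30 'b': node 22→15 ·f
i=31 'c': node 15→16
i=32 'd': node 16→8 ·f  → match P1@[31:32]
i=33 'e': node 8→28  → match P7@[31:33]

All matches (sorted): [[6,5],[9,1],[10,7],[16,1],[17,7],[21,1],[22,6],[22,7],[29,5],[32,1],[33,7]]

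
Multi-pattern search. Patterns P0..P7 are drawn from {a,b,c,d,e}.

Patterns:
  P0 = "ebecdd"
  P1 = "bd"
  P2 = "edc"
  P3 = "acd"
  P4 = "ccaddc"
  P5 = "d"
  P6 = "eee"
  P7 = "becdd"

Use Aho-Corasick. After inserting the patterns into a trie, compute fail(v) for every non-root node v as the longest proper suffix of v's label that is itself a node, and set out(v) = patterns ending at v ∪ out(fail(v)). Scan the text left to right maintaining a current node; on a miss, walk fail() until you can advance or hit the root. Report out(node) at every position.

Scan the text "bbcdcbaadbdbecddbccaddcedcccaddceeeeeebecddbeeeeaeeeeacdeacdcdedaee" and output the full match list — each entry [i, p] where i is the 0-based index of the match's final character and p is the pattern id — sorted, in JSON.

Build automaton:
Trie nodes:
  0='ε' goto a→11 b→7 c→14 d→20 e→1
  1='e' goto b→2 d→9 e→21
  2='eb' goto e→3
  3='ebe' goto c→4
  4='ebec' goto d→5
  5='ebecd' goto d→6
  6='ebecdd' goto ·  ←P0
  7='b' goto d→8 e→23
  8='bd' goto ·  ←P1
  9='ed' goto c→10
  10='edc' goto ·  ←P2
  11='a' goto c→12
  12='ac' goto d→13
  13='acd' goto ·  ←P3
  14='c' goto c→15
  15='cc' goto a→16
  16='cca' goto d→17
  17='ccad' goto d→18
  18='ccadd' goto c→19
  19='ccaddc' goto ·  ←P4
  20='d' goto ·  ←P5
  21='ee' goto e→22
  22='eee' goto ·  ←P6
  23='be' goto c→24
  24='bec' goto d→25
  25='becd' goto d→26
  26='becdd' goto ·  ←P7

BFS fail/out derivation:
  fail(1) 'e': from fail(0)=0 chase 'e': 0 ⇒ 0;  out=∅∪out(0)=∅
  fail(7) 'b': from fail(0)=0 chase 'b': 0 ⇒ 0;  out=∅∪out(0)=∅
  fail(11) 'a': from fail(0)=0 chase 'a': 0 ⇒ 0;  out=∅∪out(0)=∅
  fail(14) 'c': from fail(0)=0 chase 'c': 0 ⇒ 0;  out=∅∪out(0)=∅
  fail(20) 'd': from fail(0)=0 chase 'd': 0 ⇒ 0;  out={5}∪out(0)={5}
  fail(2) 'eb': from fail(1)=0 chase 'b': 0 ⇒ 7;  out=∅∪out(7)=∅
  fail(8) 'bd': from fail(7)=0 chase 'd': 0 ⇒ 20;  out={1}∪out(20)={1,5}
  fail(9) 'ed': from fail(1)=0 chase 'd': 0 ⇒ 20;  out=∅∪out(20)={5}
  fail(12) 'ac': from fail(11)=0 chase 'c': 0 ⇒ 14;  out=∅∪out(14)=∅
  fail(15) 'cc': from fail(14)=0 chase 'c': 0 ⇒ 14;  out=∅∪out(14)=∅
  fail(21) 'ee': from fail(1)=0 chase 'e': 0 ⇒ 1;  out=∅∪out(1)=∅
  fail(23) 'be': from fail(7)=0 chase 'e': 0 ⇒ 1;  out=∅∪out(1)=∅
  fail(3) 'ebe': from fail(2)=7 chase 'e': 7 ⇒ 23;  out=∅∪out(23)=∅
  fail(10) 'edc': from fail(9)=20 chase 'c': 20→0 ⇒ 14;  out={2}∪out(14)={2}
  fail(13) 'acd': from fail(12)=14 chase 'd': 14→0 ⇒ 20;  out={3}∪out(20)={3,5}
  fail(16) 'cca': from fail(15)=14 chase 'a': 14→0 ⇒ 11;  out=∅∪out(11)=∅
  fail(22) 'eee': from fail(21)=1 chase 'e': 1 ⇒ 21;  out={6}∪out(21)={6}
  fail(24) 'bec': from fail(23)=1 chase 'c': 1→0 ⇒ 14;  out=∅∪out(14)=∅
  fail(4) 'ebec': from fail(3)=23 chase 'c': 23 ⇒ 24;  out=∅∪out(24)=∅
  fail(17) 'ccad': from fail(16)=11 chase 'd': 11→0 ⇒ 20;  out=∅∪out(20)={5}
  fail(25) 'becd': from fail(24)=14 chase 'd': 14→0 ⇒ 20;  out=∅∪out(20)={5}
  fail(5) 'ebecd': from fail(4)=24 chase 'd': 24 ⇒ 25;  out=∅∪out(25)={5}
  fail(18) 'ccadd': from fail(17)=20 chase 'd': 20→0 ⇒ 20;  out=∅∪out(20)={5}
  fail(26) 'becdd': from fail(25)=20 chase 'd': 20→0 ⇒ 20;  out={7}∪out(20)={5,7}
  fail(6) 'ebecdd': from fail(5)=25 chase 'd': 25 ⇒ 26;  out={0}∪out(26)={0,5,7}
  fail(19) 'ccaddc': from fail(18)=20 chase 'c': 20→0 ⇒ 14;  out={4}∪out(14)={4}

Run:
i=0 'b': node 0→7
i=1 'b': node 7→7 (via fail)
i=2 'c': node 7→14 (via fail)
i=3 'd': node 14→20 (via fail)  → match P5@[3:3]
i=4 'c': node 20→14 (via fail)
i=5 'b': node 14→7 (via fail)
i=6 'a': node 7→11 (via fail)
i=7 'a': node 11→11 (via fail)
i=8 'd': node 11→20 (via fail)  → match P5@[8:8]
i=9 'b': node 20→7 (via fail)
i=10 'd': node 7→8  → match P1@[9:10],P5@[10:10]
i=11 'b': node 8→7 (via fail)
i=12 'e': node 7→23
i=13 'c': node 23→24
i=14 'd': node 24→25  → match P5@[14:14]
i=15 'd': node 25→26  → match P5@[15:15],P7@[11:15]
i=16 'b': node 26→7 (via fail)
i=17 'c': node 7→14 (via fail)
i=18 'c': node 14→15
i=19 'a': node 15→16
i=20 'd': node 16→17  → match P5@[20:20]
i=21 'd': node 17→18  → match P5@[21:21]
i=22 'c': node 18→19  → match P4@[17:22]
i=23 'e': node 19→1 (via fail)
i=24 'd': node 1→9  → match P5@[24:24]
i=25 'c': node 9→10  → match P2@[23:25]
i=26 'c': node 10→15 (via fail)
i=27 'c': node 15→15 (via fail)
i=28 'a': node 15→16
i=29 'd': node 16→17  → match P5@[29:29]
i=30 'd': node 17→18  → match P5@[30:30]
i=31 'c': node 18→19  → match P4@[26:31]
i=32 'e': node 19→1 (via fail)
i=33 'e': node 1→21
i=34 'e': node 21→22  → match P6@[32:34]
i=35 'e': node 22→22 (via fail)  → match P6@[33:35]
i=36 'e': node 22→22 (via fail)  → match P6@[34:36]
i=37 'e': node 22→22 (via fail)  → match P6@[35:37]
i=38 'b': node 22→2 (via fail)
i=39 'e': node 2→3
i=40 'c': node 3→4
i=41 'd': node 4→5  → match P5@[41:41]
i=42 'd': node 5→6  → match P0@[37:42],P5@[42:42],P7@[38:42]
i=43 'b': node 6→7 (via fail)
i=44 'e': node 7→23
i=45 'e': node 23→21 (via fail)
i=46 'e': node 21→22  → match P6@[44:46]
i=47 'e': node 22→22 (via fail)  → match P6@[45:47]
i=48 'a': node 22→11 (via fail)
i=49 'e': node 11→1 (via fail)
i=50 'e': node 1→21
i=51 'e': node 21→22  → match P6@[49:51]
i=52 'e': node 22→22 (via fail)  → match P6@[50:52]
i=53 'a': node 22→11 (via fail)
i=54 'c': node 11→12
i=55 'd': node 12→13  → match P3@[53:55],P5@[55:55]
i=56 'e': node 13→1 (via fail)
i=57 'a': node 1→11 (via fail)
i=58 'c': node 11→12
i=59 'd': node 12→13  → match P3@[57:59],P5@[59:59]
i=60 'c': node 13→14 (via fail)
i=61 'd': node 14→20 (via fail)  → match P5@[61:61]
i=62 'e': node 20→1 (via fail)
i=63 'd': node 1→9  → match P5@[63:63]
i=64 'a': node 9→11 (via fail)
i=65 'e': node 11→1 (via fail)
i=66 'e': node 1→21

All matches (sorted): [[3,5],[8,5],[10,1],[10,5],[14,5],[15,5],[15,7],[20,5],[21,5],[22,4],[24,5],[25,2],[29,5],[30,5],[31,4],[34,6],[35,6],[36,6],[37,6],[41,5],[42,0],[42,5],[42,7],[46,6],[47,6],[51,6],[52,6],[55,3],[55,5],[59,3],[59,5],[61,5],[63,5]]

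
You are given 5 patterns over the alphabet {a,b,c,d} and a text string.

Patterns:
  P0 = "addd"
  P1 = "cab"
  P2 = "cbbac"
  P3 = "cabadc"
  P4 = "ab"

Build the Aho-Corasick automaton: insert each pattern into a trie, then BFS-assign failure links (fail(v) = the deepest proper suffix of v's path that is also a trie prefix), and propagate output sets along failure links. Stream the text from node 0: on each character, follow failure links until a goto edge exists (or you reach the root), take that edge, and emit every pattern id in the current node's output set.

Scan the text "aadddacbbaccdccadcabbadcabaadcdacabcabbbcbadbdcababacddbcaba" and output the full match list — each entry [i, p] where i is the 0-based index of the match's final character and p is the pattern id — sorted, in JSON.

Build automaton:
Trie (insert patterns):
  n0 'ε': a→1 c→5
  n1 'a': b→15 d→2
  n2 'ad': d→3
  n3 'add': d→4
  n4 'addd': ·  ←P0
  n5 'c': a→6 b→8
  n6 'ca': b→7
  n7 'cab': a→12  ←P1
  n8 'cb': b→9
  n9 'cbb': a→10
  n10 'cbba': c→11
  n11 'cbbac': ·  ←P2
  n12 'caba': d→13
  n13 'cabad': c→14
  n14 'cabadc': ·  ←P3
  n15 'ab': ·  ←P4

BFS fail/out derivation:
  fail(1) 'a': from fail(0)=0 chase 'a': 0 ⇒ 0;  out=∅∪out(0)=∅
  fail(5) 'c': from fail(0)=0 chase 'c': 0 ⇒ 0;  out=∅∪out(0)=∅
  fail(2) 'ad': from fail(1)=0 chase 'd': 0 ⇒ 0;  out=∅∪out(0)=∅
  fail(6) 'ca': from fail(5)=0 chase 'a': 0 ⇒ 1;  out=∅∪out(1)=∅
  fail(8) 'cb': from fail(5)=0 chase 'b': 0 ⇒ 0;  out=∅∪out(0)=∅
  fail(15) 'ab': from fail(1)=0 chase 'b': 0 ⇒ 0;  out={4}∪out(0)={4}
  fail(3) 'add': from fail(2)=0 chase 'd': 0 ⇒ 0;  out=∅∪out(0)=∅
  fail(7) 'cab': from fail(6)=1 chase 'b': 1 ⇒ 15;  out={1}∪out(15)={1,4}
  fail(9) 'cbb': from fail(8)=0 chase 'b': 0 ⇒ 0;  out=∅∪out(0)=∅
  fail(4) 'addd': from fail(3)=0 chase 'd': 0 ⇒ 0;  out={0}∪out(0)={0}
  fail(10) 'cbba': from fail(9)=0 chase 'a': 0 ⇒ 1;  out=∅∪out(1)=∅
  fail(12) 'caba': from fail(7)=15 chase 'a': 15→0 ⇒ 1;  out=∅∪out(1)=∅
  fail(11) 'cbbac': from fail(10)=1 chase 'c': 1→0 ⇒ 5;  out={2}∪out(5)={2}
  fail(13) 'cabad': from fail(12)=1 chase 'd': 1 ⇒ 2;  out=∅∪out(2)=∅
  fail(14) 'cabadc': from fail(13)=2 chase 'c': 2→0 ⇒ 5;  out={3}∪out(5)={3}

Run:
[0] read 'a'  n0⇒n1
[1] read 'a'  n1⇒n1 ·f
[2] read 'd'  n1⇒n2
[3] read 'd'  n2⇒n3
[4] read 'd'  n3⇒n4  → match P0@[1:4]
[5] read 'a'  n4⇒n1 ·f
[6] read 'c'  n1⇒n5 ·f
[7] read 'b'  n5⇒n8
[8] read 'b'  n8⇒n9
[9] read 'a'  n9⇒n10
[10] read 'c'  n10⇒n11  → match P2@[6:10]
[11] read 'c'  n11⇒n5 ·f
[12] read 'd'  n5⇒n0 ·f
[13] read 'c'  n0⇒n5
[14] read 'c'  n5⇒n5 ·f
[15] read 'a'  n5⇒n6
[16] read 'd'  n6⇒n2 ·f
[17] read 'c'  n2⇒n5 ·f
[18] read 'a'  n5⇒n6
[19] read 'b'  n6⇒n7  → match P1@[17:19],P4@[18:19]
[20] read 'b'  n7⇒n0 ·f
[21] read 'a'  n0⇒n1
[22] read 'd'  n1⇒n2
[23] read 'c'  n2⇒n5 ·f
[24] read 'a'  n5⇒n6
[25] read 'b'  n6⇒n7  → match P1@[23:25],P4@[24:25]
[26] read 'a'  n7⇒n12
[27] read 'a'  n12⇒n1 ·f
[28] read 'd'  n1⇒n2
[29] read 'c'  n2⇒n5 ·f
[30] read 'd'  n5⇒n0 ·f
[31] read 'a'  n0⇒n1
[32] read 'c'  n1⇒n5 ·f
[33] read 'a'  n5⇒n6
[34] read 'b'  n6⇒n7  → match P1@[32:34],P4@[33:34]
[35] read 'c'  n7⇒n5 ·f
[36] read 'a'  n5⇒n6
[37] read 'b'  n6⇒n7  → match P1@[35:37],P4@[36:37]
[38] read 'b'  n7⇒n0 ·f
[39] read 'b'  n0⇒n0
[40] read 'c'  n0⇒n5
[41] read 'b'  n5⇒n8
[42] read 'a'  n8⇒n1 ·f
[43] read 'd'  n1⇒n2
[44] read 'b'  n2⇒n0 ·f
[45] read 'd'  n0⇒n0
[46] read 'c'  n0⇒n5
[47] read 'a'  n5⇒n6
[48] read 'b'  n6⇒n7  → match P1@[46:48],P4@[47:48]
[49] read 'a'  n7⇒n12
[50] read 'b'  n12⇒n15 ·f  → match P4@[49:50]
[51] read 'a'  n15⇒n1 ·f
[52] read 'c'  n1⇒n5 ·f
[53] read 'd'  n5⇒n0 ·f
[54] read 'd'  n0⇒n0
[55] read 'b'  n0⇒n0
[56] read 'c'  n0⇒n5
[57] read 'a'  n5⇒n6
[58] read 'b'  n6⇒n7  → match P1@[56:58],P4@[57:58]
[59] read 'a'  n7⇒n12

All matches (sorted): [[4,0],[10,2],[19,1],[19,4],[25,1],[25,4],[34,1],[34,4],[37,1],[37,4],[48,1],[48,4],[50,4],[58,1],[58,4]]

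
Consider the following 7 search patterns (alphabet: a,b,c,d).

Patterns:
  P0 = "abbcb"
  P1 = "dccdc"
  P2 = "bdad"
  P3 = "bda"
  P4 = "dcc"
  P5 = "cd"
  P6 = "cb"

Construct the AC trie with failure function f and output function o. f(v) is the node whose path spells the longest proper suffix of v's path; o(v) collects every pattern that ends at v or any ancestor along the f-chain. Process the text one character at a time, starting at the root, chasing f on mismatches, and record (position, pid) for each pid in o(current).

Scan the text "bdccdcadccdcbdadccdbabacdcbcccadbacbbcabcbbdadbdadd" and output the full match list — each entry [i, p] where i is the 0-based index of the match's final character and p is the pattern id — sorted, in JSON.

Build:
Trie nodes:
  n0 'ε': a→1 b→11 c→15 d→6
  n1 'a': b→2
  n2 'ab': b→3
  n3 'abb': c→4
  n4 'abbc': b→5
  n5 'abbcb': ·  [P0 ends]
  n6 'd': c→7
  n7 'dc': c→8
  n8 'dcc': d→9  [P4 ends]
  n9 'dccd': c→10
  n10 'dccdc': ·  [P1 ends]
  n11 'b': d→12
  n12 'bd': a→13
  n13 'bda': d→14  [P3 ends]
  n14 'bdad': ·  [P2 ends]
  n15 'c': b→17 d→16
  n16 'cd': ·  [P5 ends]
  n17 'cb': ·  [P6 ends]

Failure links (BFS by depth):
  fail(1) 'a': from fail(0)=0 chase 'a': 0 ⇒ 0;  out=∅∪out(0)=∅
  fail(6) 'd': from fail(0)=0 chase 'd': 0 ⇒ 0;  out=∅∪out(0)=∅
  fail(11) 'b': from fail(0)=0 chase 'b': 0 ⇒ 0;  out=∅∪out(0)=∅
  fail(15) 'c': from fail(0)=0 chase 'c': 0 ⇒ 0;  out=∅∪out(0)=∅
  fail(2) 'ab': from fail(1)=0 chase 'b': 0 ⇒ 11;  out=∅∪out(11)=∅
  fail(7) 'dc': from fail(6)=0 chase 'c': 0 ⇒ 15;  out=∅∪out(15)=∅
  fail(12) 'bd': from fail(11)=0 chase 'd': 0 ⇒ 6;  out=∅∪out(6)=∅
  fail(16) 'cd': from fail(15)=0 chase 'd': 0 ⇒ 6;  out={5}∪out(6)={5}
  fail(17) 'cb': from fail(15)=0 chase 'b': 0 ⇒ 11;  out={6}∪out(11)={6}
  fail(3) 'abb': from fail(2)=11 chase 'b': 11→0 ⇒ 11;  out=∅∪out(11)=∅
  fail(8) 'dcc': from fail(7)=15 chase 'c': 15→0 ⇒ 15;  out={4}∪out(15)={4}
  fail(13) 'bda': from fail(12)=6 chase 'a': 6→0 ⇒ 1;  out={3}∪out(1)={3}
  fail(4) 'abbc': from fail(3)=11 chase 'c': 11→0 ⇒ 15;  out=∅∪out(15)=∅
  fail(9) 'dccd': from fail(8)=15 chase 'd': 15 ⇒ 16;  out=∅∪out(16)={5}
  fail(14) 'bdad': from fail(13)=1 chase 'd': 1→0 ⇒ 6;  out={2}∪out(6)={2}
  fail(5) 'abbcb': from fail(4)=15 chase 'b': 15 ⇒ 17;  out={0}∪out(17)={0,6}
  fail(10) 'dccdc': from fail(9)=16 chase 'c': 16→6 ⇒ 7;  out={1}∪out(7)={1}

Run:
pos 0 'b': at 11
pos 1 'd': at 12
pos 2 'c': at 7 (via fail)
pos 3 'c': at 8  → match P4@[1:3]
pos 4 'd': at 9  → match P5@[3:4]
pos 5 'c': at 10  → match P1@[1:5]
pos 6 'a': at 1 (via fail)
pos 7 'd': at 6 (via fail)
pos 8 'c': at 7
pos 9 'c': at 8  → match P4@[7:9]
pos 10 'd': at 9  → match P5@[9:10]
pos 11 'c': at 10  → match P1@[7:11]
pos 12 'b': at 17 (via fail)  → match P6@[11:12]
pos 13 'd': at 12 (via fail)
pos 14 'a': at 13  → match P3@[12:14]
pos 15 'd': at 14  → match P2@[12:15]
pos 16 'c': at 7 (via fail)
pos 17 'c': at 8  → match P4@[15:17]
pos 18 'd': at 9  → match P5@[17:18]
pos 19 'b': at 11 (via fail)
pos 20 'a': at 1 (via fail)
pos 21 'b': at 2
pos 22 'a': at 1 (via fail)
pos 23 'c': at 15 (via fail)
pos 24 'd': at 16  → match P5@[23:24]
pos 25 'c': at 7 (via fail)
pos 26 'b': at 17 (via fail)  → match P6@[25:26]
pos 27 'c': at 15 (via fail)
pos 28 'c': at 15 (via fail)
pos 29 'c': at 15 (via fail)
pos 30 'a': at 1 (via fail)
pos 31 'd': at 6 (via fail)
pos 32 'b': at 11 (via fail)
pos 33 'a': at 1 (via fail)
pos 34 'c': at 15 (via fail)
pos 35 'b': at 17  → match P6@[34:35]
pos 36 'b': at 11 (via fail)
pos 37 'c': at 15 (via fail)
pos 38 'a': at 1 (via fail)
pos 39 'b': at 2
pos 40 'c': at 15 (via fail)
pos 41 'b': at 17  → match P6@[40:41]
pos 42 'b': at 11 (via fail)
pos 43 'd': at 12
pos 44 'a': at 13  → match P3@[42:44]
pos 45 'd': at 14  → match P2@[42:45]
pos 46 'b': at 11 (via fail)
pos 47 'd': at 12
pos 48 'a': at 13  → match P3@[46:48]
pos 49 'd': at 14  → match P2@[46:49]
pos 50 'd': at 6 (via fail)

All matches (sorted): [[3,4],[4,5],[5,1],[9,4],[10,5],[11,1],[12,6],[14,3],[15,2],[17,4],[18,5],[24,5],[26,6],[35,6],[41,6],[44,3],[45,2],[48,3],[49,2]]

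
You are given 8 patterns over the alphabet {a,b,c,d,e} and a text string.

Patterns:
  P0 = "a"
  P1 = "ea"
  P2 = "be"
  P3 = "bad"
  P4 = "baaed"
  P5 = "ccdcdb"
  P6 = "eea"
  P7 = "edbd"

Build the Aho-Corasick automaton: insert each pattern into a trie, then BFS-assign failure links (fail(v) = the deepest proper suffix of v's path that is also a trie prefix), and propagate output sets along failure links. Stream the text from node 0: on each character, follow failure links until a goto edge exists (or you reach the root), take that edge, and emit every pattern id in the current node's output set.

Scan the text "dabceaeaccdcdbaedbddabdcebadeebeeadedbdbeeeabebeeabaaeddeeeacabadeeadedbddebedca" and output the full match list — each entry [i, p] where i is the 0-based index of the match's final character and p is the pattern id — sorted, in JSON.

Build:
Trie nodes:
  n0 'ε': a→1 b→4 c→11 e→2
  n1 'a': ·  ←P0
  n2 'e': a→3 d→19 e→17
  n3 'ea': ·  ←P1
  n4 'b': a→6 e→5
  n5 'be': ·  ←P2
  n6 'ba': a→8 d→7
  n7 'bad': ·  ←P3
  n8 'baa': e→9
  n9 'baae': d→10
  n10 'baaed': ·  ←P4
  n11 'c': c→12
  n12 'cc': d→13
  n13 'ccd': c→14
  n14 'ccdc': d→15
  n15 'ccdcd': b→16
  n16 'ccdcdb': ·  ←P5
  n17 'ee': a→18
  n18 'eea': ·  ←P6
  n19 'ed': b→20
  n20 'edb': d→21
  n21 'edbd': ·  ←P7

Failure links (BFS by depth):
  n1('a'): parent n0 fail=0; on 'a' 0 → fail=0;  out {0}∪∅={0}
  n2('e'): parent n0 fail=0; on 'e' 0 → fail=0;  out ∅∪∅=∅
  n4('b'): parent n0 fail=0; on 'b' 0 → fail=0;  out ∅∪∅=∅
  n11('c'): parent n0 fail=0; on 'c' 0 → fail=0;  out ∅∪∅=∅
  n3('ea'): parent n2 fail=0; on 'a' 0 → fail=1;  out {1}∪{0}={0,1}
  n5('be'): parent n4 fail=0; on 'e' 0 → fail=2;  out {2}∪∅={2}
  n6('ba'): parent n4 fail=0; on 'a' 0 → fail=1;  out ∅∪{0}={0}
  n12('cc'): parent n11 fail=0; on 'c' 0 → fail=11;  out ∅∪∅=∅
  n17('ee'): parent n2 fail=0; on 'e' 0 → fail=2;  out ∅∪∅=∅
  n19('ed'): parent n2 fail=0; on 'd' 0 → fail=0;  out ∅∪∅=∅
  n7('bad'): parent n6 fail=1; on 'd' 1→0 → fail=0;  out {3}∪∅={3}
  n8('baa'): parent n6 fail=1; on 'a' 1→0 → fail=1;  out ∅∪{0}={0}
  n13('ccd'): parent n12 fail=11; on 'd' 11→0 → fail=0;  out ∅∪∅=∅
  n18('eea'): parent n17 fail=2; on 'a' 2 → fail=3;  out {6}∪{0,1}={0,1,6}
  n20('edb'): parent n19 fail=0; on 'b' 0 → fail=4;  out ∅∪∅=∅
  n9('baae'): parent n8 fail=1; on 'e' 1→0 → fail=2;  out ∅∪∅=∅
  n14('ccdc'): parent n13 fail=0; on 'c' 0 → fail=11;  out ∅∪∅=∅
  n21('edbd'): parent n20 fail=4; on 'd' 4→0 → fail=0;  out {7}∪∅={7}
  n10('baaed'): parent n9 fail=2; on 'd' 2 → fail=19;  out {4}∪∅={4}
  n15('ccdcd'): parent n14 fail=11; on 'd' 11→0 → fail=0;  out ∅∪∅=∅
  n16('ccdcdb'): parent n15 fail=0; on 'b' 0 → fail=4;  out {5}∪∅={5}

Run:
i=0 'd': node 0→0
i=1 'a': node 0→1  emit P0@[1:1]
i=2 'b': node 1→4 (fail-walked)
i=3 'c': node 4→11 (fail-walked)
i=4 'e': node 11→2 (fail-walked)
i=5 'a': node 2→3  emit P0@[5:5],P1@[4:5]
i=6 'e': node 3→2 (fail-walked)
i=7 'a': node 2→3  emit P0@[7:7],P1@[6:7]
i=8 'c': node 3→11 (fail-walked)
i=9 'c': node 11→12
i=10 'd': node 12→13
i=11 'c': node 13→14
i=12 'd': node 14→15
i=13 'b': node 15→16  emit P5@[8:13]
i=14 'a': node 16→6 (fail-walked)  emit P0@[14:14]
i=15 'e': node 6→2 (fail-walked)
i=16 'd': node 2→19
i=17 'b': node 19→20
i=18 'd': node 20→21  emit P7@[15:18]
i=19 'd': node 21→0 (fail-walked)
i=20 'a': node 0→1  emit P0@[20:20]
i=21 'b': node 1→4 (fail-walked)
i=22 'd': node 4→0 (fail-walked)
i=23 'c': node 0→11
i=24 'e': node 11→2 (fail-walked)
i=25 'b': node 2→4 (fail-walked)
i=26 'a': node 4→6  emit P0@[26:26]
i=27 'd': node 6→7  emit P3@[25:27]
i=28 'e': node 7→2 (fail-walked)
i=29 'e': node 2→17
i=30 'b': node 17→4 (fail-walked)
i=31 'e': node 4→5  emit P2@[30:31]
i=32 'e': node 5→17 (fail-walked)
i=33 'a': node 17→18  emit P0@[33:33],P1@[32:33],P6@[31:33]
i=34 'd': node 18→0 (fail-walked)
i=35 'e': node 0→2
i=36 'd': node 2→19
i=37 'b': node 19→20
i=38 'd': node 20→21  emit P7@[35:38]
i=39 'b': node 21→4 (fail-walked)
i=40 'e': node 4→5  emit P2@[39:40]
i=41 'e': node 5→17 (fail-walked)
i=42 'e': node 17→17 (fail-walked)
i=43 'a': node 17→18  emit P0@[43:43],P1@[42:43],P6@[41:43]
i=44 'b': node 18→4 (fail-walked)
i=45 'e': node 4→5  emit P2@[44:45]
i=46 'b': node 5→4 (fail-walked)
i=47 'e': node 4→5  emit P2@[46:47]
i=48 'e': node 5→17 (fail-walked)
i=49 'a': node 17→18  emit P0@[49:49],P1@[48:49],P6@[47:49]
i=50 'b': node 18→4 (fail-walked)
i=51 'a': node 4→6  emit P0@[51:51]
i=52 'a': node 6→8  emit P0@[52:52]
i=53 'e': node 8→9
i=54 'd': node 9→10  emit P4@[50:54]
i=55 'd': node 10→0 (fail-walked)
i=56 'e': node 0→2
i=57 'e': node 2→17
i=58 'e': node 17→17 (fail-walked)
i=59 'a': node 17→18  emit P0@[59:59],P1@[58:59],P6@[57:59]
i=60 'c': node 18→11 (fail-walked)
i=61 'a': node 11→1 (fail-walked)  emit P0@[61:61]
i=62 'b': node 1→4 (fail-walked)
i=63 'a': node 4→6  emit P0@[63:63]
i=64 'd': node 6→7  emit P3@[62:64]
i=65 'e': node 7→2 (fail-walked)
i=66 'e': node 2→17
i=67 'a': node 17→18  emit P0@[67:67],P1@[66:67],P6@[65:67]
i=68 'd': node 18→0 (fail-walked)
i=69 'e': node 0→2
i=70 'd': node 2→19
i=71 'b': node 19→20
i=72 'd': node 20→21  emit P7@[69:72]
i=73 'd': node 21→0 (fail-walked)
i=74 'e': node 0→2
i=75 'b': node 2→4 (fail-walked)
i=76 'e': node 4→5  emit P2@[75:76]
i=77 'd': node 5→19 (fail-walked)
i=78 'c': node 19→11 (fail-walked)
i=79 'a': node 11→1 (fail-walked)  emit P0@[79:79]

All matches (sorted): [[1,0],[5,0],[5,1],[7,0],[7,1],[13,5],[14,0],[18,7],[20,0],[26,0],[27,3],[31,2],[33,0],[33,1],[33,6],[38,7],[40,2],[43,0],[43,1],[43,6],[45,2],[47,2],[49,0],[49,1],[49,6],[51,0],[52,0],[54,4],[59,0],[59,1],[59,6],[61,0],[63,0],[64,3],[67,0],[67,1],[67,6],[72,7],[76,2],[79,0]]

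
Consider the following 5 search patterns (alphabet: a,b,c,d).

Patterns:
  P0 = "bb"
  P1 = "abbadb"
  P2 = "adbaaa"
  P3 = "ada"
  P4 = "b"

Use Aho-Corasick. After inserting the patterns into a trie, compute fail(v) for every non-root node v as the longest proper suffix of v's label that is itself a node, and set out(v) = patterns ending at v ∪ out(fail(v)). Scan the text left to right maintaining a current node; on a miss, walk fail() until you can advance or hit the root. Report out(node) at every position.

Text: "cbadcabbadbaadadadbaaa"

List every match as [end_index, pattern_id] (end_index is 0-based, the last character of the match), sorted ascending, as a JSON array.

Build:
Trie (insert patterns):
  n0 'ε': a→3 b→1
  n1 'b': b→2  [P4 ends]
  n2 'bb': ·  [P0 ends]
  n3 'a': b→4 d→9
  n4 'ab': b→5
  n5 'abb': a→6
  n6 'abba': d→7
  n7 'abbad': b→8
  n8 'abbadb': ·  [P1 ends]
  n9 'ad': a→14 b→10
  n10 'adb': a→11
  n11 'adba': a→12
  n12 'adbaa': a→13
  n13 'adbaaa': ·  [P2 ends]
  n14 'ada': ·  [P3 ends]

BFS fail/out derivation:
  fail(1) 'b': from fail(0)=0 chase 'b': 0 ⇒ 0;  out={4}∪out(0)={4}
  fail(3) 'a': from fail(0)=0 chase 'a': 0 ⇒ 0;  out=∅∪out(0)=∅
  fail(2) 'bb': from fail(1)=0 chase 'b': 0 ⇒ 1;  out={0}∪out(1)={0,4}
  fail(4) 'ab': from fail(3)=0 chase 'b': 0 ⇒ 1;  out=∅∪out(1)={4}
  fail(9) 'ad': from fail(3)=0 chase 'd': 0 ⇒ 0;  out=∅∪out(0)=∅
  fail(5) 'abb': from fail(4)=1 chase 'b': 1 ⇒ 2;  out=∅∪out(2)={0,4}
  fail(10) 'adb': from fail(9)=0 chase 'b': 0 ⇒ 1;  out=∅∪out(1)={4}
  fail(14) 'ada': from fail(9)=0 chase 'a': 0 ⇒ 3;  out={3}∪out(3)={3}
  fail(6) 'abba': from fail(5)=2 chase 'a': 2→1→0 ⇒ 3;  out=∅∪out(3)=∅
  fail(11) 'adba': from fail(10)=1 chase 'a': 1→0 ⇒ 3;  out=∅∪out(3)=∅
  fail(7) 'abbad': from fail(6)=3 chase 'd': 3 ⇒ 9;  out=∅∪out(9)=∅
  fail(12) 'adbaa': from fail(11)=3 chase 'a': 3→0 ⇒ 3;  out=∅∪out(3)=∅
  fail(8) 'abbadb': from fail(7)=9 chase 'b': 9 ⇒ 10;  out={1}∪out(10)={1,4}
  fail(13) 'adbaaa': from fail(12)=3 chase 'a': 3→0 ⇒ 3;  out={2}∪out(3)={2}

Text stream:
i=0 'c': node 0→0
i=1 'b': node 0→1  ** P4@[1:1]
i=2 'a': node 1→3 (via fail)
i=3 'd': node 3→9
i=4 'c': node 9→0 (via fail)
i=5 'a': node 0→3
i=6 'b': node 3→4  ** P4@[6:6]
i=7 'b': node 4→5  ** P0@[6:7],P4@[7:7]
i=8 'a': node 5→6
i=9 'd': node 6→7
i=10 'b': node 7→8  ** P1@[5:10],P4@[10:10]
i=11 'a': node 8→11 (via fail)
i=12 'a': node 11→12
i=13 'd': node 12→9 (via fail)
i=14 'a': node 9→14  ** P3@[12:14]
i=15 'd': node 14→9 (via fail)
i=16 'a': node 9→14  ** P3@[14:16]
i=17 'd': node 14→9 (via fail)
i=18 'b': node 9→10  ** P4@[18:18]
i=19 'a': node 10→11
i=20 'a': node 11→12
i=21 'a': node 12→13  ** P2@[16:21]

Result: [[1,4],[6,4],[7,0],[7,4],[10,1],[10,4],[14,3],[16,3],[18,4],[21,2]]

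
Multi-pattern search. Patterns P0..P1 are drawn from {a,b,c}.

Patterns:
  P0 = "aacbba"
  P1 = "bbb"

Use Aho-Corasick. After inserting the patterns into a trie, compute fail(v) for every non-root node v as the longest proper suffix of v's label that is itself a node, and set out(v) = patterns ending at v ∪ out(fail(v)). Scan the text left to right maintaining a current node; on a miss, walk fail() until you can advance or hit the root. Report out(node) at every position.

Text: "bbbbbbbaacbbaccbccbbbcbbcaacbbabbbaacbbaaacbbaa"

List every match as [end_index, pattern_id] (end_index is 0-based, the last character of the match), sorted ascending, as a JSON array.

Build:
Trie (insert patterns):
  n0 'ε': a→1 b→7
  n1 'a': a→2
  n2 'aa': c→3
  n3 'aac': b→4
  n4 'aacb': b→5
  n5 'aacbb': a→6
  n6 'aacbba': ·  [P0 ends]
  n7 'b': b→8
  n8 'bb': b→9
  n9 'bbb': ·  [P1 ends]

BFS fail/out derivation:
  fail(1) 'a': from fail(0)=0 chase 'a': 0 ⇒ 0;  out=∅∪out(0)=∅
  fail(7) 'b': from fail(0)=0 chase 'b': 0 ⇒ 0;  out=∅∪out(0)=∅
  fail(2) 'aa': from fail(1)=0 chase 'a': 0 ⇒ 1;  out=∅∪out(1)=∅
  fail(8) 'bb': from fail(7)=0 chase 'b': 0 ⇒ 7;  out=∅∪out(7)=∅
  fail(3) 'aac': from fail(2)=1 chase 'c': 1→0 ⇒ 0;  out=∅∪out(0)=∅
  fail(9) 'bbb': from fail(8)=7 chase 'b': 7 ⇒ 8;  out={1}∪out(8)={1}
  fail(4) 'aacb': from fail(3)=0 chase 'b': 0 ⇒ 7;  out=∅∪out(7)=∅
  fail(5) 'aacbb': from fail(4)=7 chase 'b': 7 ⇒ 8;  out=∅∪out(8)=∅
  fail(6) 'aacbba': from fail(5)=8 chase 'a': 8→7→0 ⇒ 1;  out={0}∪out(1)={0}

Text stream:
i=0 'b': node 0→7
i=1 'b': node 7→8
i=2 'b': node 8→9  emit P1@[0:2]
i=3 'b': node 9→9 (via fail)  emit P1@[1:3]
i=4 'b': node 9→9 (via fail)  emit P1@[2:4]
i=5 'b': node 9→9 (via fail)  emit P1@[3:5]
i=6 'b': node 9→9 (via fail)  emit P1@[4:6]
i=7 'a': node 9→1 (via fail)
i=8 'a': node 1→2
i=9 'c': node 2→3
i=10 'b': node 3→4
i=11 'b': node 4→5
i=12 'a': node 5→6  emit P0@[7:12]
i=13 'c': node 6→0 (via fail)
i=14 'c': node 0→0
i=15 'b': node 0→7
i=16 'c': node 7→0 (via fail)
i=17 'c': node 0→0
i=18 'b': node 0→7
i=19 'b': node 7→8
i=20 'b': node 8→9  emit P1@[18:20]
i=21 'c': node 9→0 (via fail)
i=22 'b': node 0→7
i=23 'b': node 7→8
i=24 'c': node 8→0 (via fail)
i=25 'a': node 0→1
i=26 'a': node 1→2
i=27 'c': node 2→3
i=28 'b': node 3→4
i=29 'b': node 4→5
i=30 'a': node 5→6  emit P0@[25:30]
i=31 'b': node 6→7 (via fail)
i=32 'b': node 7→8
i=33 'b': node 8→9  emit P1@[31:33]
i=34 'a': node 9→1 (via fail)
i=35 'a': node 1→2
i=36 'c': node 2→3
i=37 'b': node 3→4
i=38 'b': node 4→5
i=39 'a': node 5→6  emit P0@[34:39]
i=40 'a': node 6→2 (via fail)
i=41 'a': node 2→2 (via fail)
i=42 'c': node 2→3
i=43 'b': node 3→4
i=44 'b': node 4→5
i=45 'a': node 5→6  emit P0@[40:45]
i=46 'a': node 6→2 (via fail)

All matches (sorted): [[2,1],[3,1],[4,1],[5,1],[6,1],[12,0],[20,1],[30,0],[33,1],[39,0],[45,0]]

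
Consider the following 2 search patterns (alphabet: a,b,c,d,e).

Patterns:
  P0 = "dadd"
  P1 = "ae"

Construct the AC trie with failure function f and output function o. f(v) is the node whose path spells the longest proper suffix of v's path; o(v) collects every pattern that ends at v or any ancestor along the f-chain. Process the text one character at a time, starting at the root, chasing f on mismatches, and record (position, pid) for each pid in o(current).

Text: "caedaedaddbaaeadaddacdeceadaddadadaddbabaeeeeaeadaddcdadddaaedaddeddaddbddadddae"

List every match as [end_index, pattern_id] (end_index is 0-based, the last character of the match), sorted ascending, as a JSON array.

Build:
Trie nodes:
  n0 'ε': a→5 d→1
  n1 'd': a→2
  n2 'da': d→3
  n3 'dad': d→4
  n4 'dadd': ·  [P0 ends]
  n5 'a': e→6
  n6 'ae': ·  [P1 ends]

Failure links (BFS by depth):
  n1('d'): parent n0 fail=0; on 'd' 0 → fail=0;  out ∅∪∅=∅
  n5('a'): parent n0 fail=0; on 'a' 0 → fail=0;  out ∅∪∅=∅
  n2('da'): parent n1 fail=0; on 'a' 0 → fail=5;  out ∅∪∅=∅
  n6('ae'): parent n5 fail=0; on 'e' 0 → fail=0;  out {1}∪∅={1}
  n3('dad'): parent n2 fail=5; on 'd' 5→0 → fail=1;  out ∅∪∅=∅
  n4('dadd'): parent n3 fail=1; on 'd' 1→0 → fail=1;  out {0}∪∅={0}

Scan:
[0] read 'c'  n0⇒n0
[1] read 'a'  n0⇒n5
[2] read 'e'  n5⇒n6  ** P1@[1:2]
[3] read 'd'  n6⇒n1 ·f
[4] read 'a'  n1⇒n2
[5] read 'e'  n2⇒n6 ·f  ** P1@[4:5]
[6] read 'd'  n6⇒n1 ·f
[7] read 'a'  n1⇒n2
[8] read 'd'  n2⇒n3
[9] read 'd'  n3⇒n4  ** P0@[6:9]
[10] read 'b'  n4⇒n0 ·f
[11] read 'a'  n0⇒n5
[12] read 'a'  n5⇒n5 ·f
[13] read 'e'  n5⇒n6  ** P1@[12:13]
[14] read 'a'  n6⇒n5 ·f
[15] read 'd'  n5⇒n1 ·f
[16] read 'a'  n1⇒n2
[17] read 'd'  n2⇒n3
[18] read 'd'  n3⇒n4  ** P0@[15:18]
[19] read 'a'  n4⇒n2 ·f
[20] read 'c'  n2⇒n0 ·f
[21] read 'd'  n0⇒n1
[22] read 'e'  n1⇒n0 ·f
[23] read 'c'  n0⇒n0
[24] read 'e'  n0⇒n0
[25] read 'a'  n0⇒n5
[26] read 'd'  n5⇒n1 ·f
[27] read 'a'  n1⇒n2
[28] read 'd'  n2⇒n3
[29] read 'd'  n3⇒n4  ** P0@[26:29]
[30] read 'a'  n4⇒n2 ·f
[31] read 'd'  n2⇒n3
[32] read 'a'  n3⇒n2 ·f
[33] read 'd'  n2⇒n3
[34] read 'a'  n3⇒n2 ·f
[35] read 'd'  n2⇒n3
[36] read 'd'  n3⇒n4  ** P0@[33:36]
[37] read 'b'  n4⇒n0 ·f
[38] read 'a'  n0⇒n5
[39] read 'b'  n5⇒n0 ·f
[40] read 'a'  n0⇒n5
[41] read 'e'  n5⇒n6  ** P1@[40:41]
[42] read 'e'  n6⇒n0 ·f
[43] read 'e'  n0⇒n0
[44] read 'e'  n0⇒n0
[45] read 'a'  n0⇒n5
[46] read 'e'  n5⇒n6  ** P1@[45:46]
[47] read 'a'  n6⇒n5 ·f
[48] read 'd'  n5⇒n1 ·f
[49] read 'a'  n1⇒n2
[50] read 'd'  n2⇒n3
[51] read 'd'  n3⇒n4  ** P0@[48:51]
[52] read 'c'  n4⇒n0 ·f
[53] read 'd'  n0⇒n1
[54] read 'a'  n1⇒n2
[55] read 'd'  n2⇒n3
[56] read 'd'  n3⇒n4  ** P0@[53:56]
[57] read 'd'  n4⇒n1 ·f
[58] read 'a'  n1⇒n2
[59] read 'a'  n2⇒n5 ·f
[60] read 'e'  n5⇒n6  ** P1@[59:60]
[61] read 'd'  n6⇒n1 ·f
[62] read 'a'  n1⇒n2
[63] read 'd'  n2⇒n3
[64] read 'd'  n3⇒n4  ** P0@[61:64]
[65] read 'e'  n4⇒n0 ·f
[66] read 'd'  n0⇒n1
[67] read 'd'  n1⇒n1 ·f
[68] read 'a'  n1⇒n2
[69] read 'd'  n2⇒n3
[70] read 'd'  n3⇒n4  ** P0@[67:70]
[71] read 'b'  n4⇒n0 ·f
[72] read 'd'  n0⇒n1
[73] read 'd'  n1⇒n1 ·f
[74] read 'a'  n1⇒n2
[75] read 'd'  n2⇒n3
[76] read 'd'  n3⇒n4  ** P0@[73:76]
[77] read 'd'  n4⇒n1 ·f
[78] read 'a'  n1⇒n2
[79] read 'e'  n2⇒n6 ·f  ** P1@[78:79]

All matches (sorted): [[2,1],[5,1],[9,0],[13,1],[18,0],[29,0],[36,0],[41,1],[46,1],[51,0],[56,0],[60,1],[64,0],[70,0],[76,0],[79,1]]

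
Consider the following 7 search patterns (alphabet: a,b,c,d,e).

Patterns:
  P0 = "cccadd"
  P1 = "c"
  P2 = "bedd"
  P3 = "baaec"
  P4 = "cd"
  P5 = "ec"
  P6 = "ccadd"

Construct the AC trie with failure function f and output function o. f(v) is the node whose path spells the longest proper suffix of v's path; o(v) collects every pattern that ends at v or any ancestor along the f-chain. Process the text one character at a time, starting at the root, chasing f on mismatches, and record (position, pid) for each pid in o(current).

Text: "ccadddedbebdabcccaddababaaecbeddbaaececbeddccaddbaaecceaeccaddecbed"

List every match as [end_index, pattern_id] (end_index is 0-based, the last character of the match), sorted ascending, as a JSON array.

Build:
Trie (insert patterns):
  n0 'ε': b→7 c→1 e→16
  n1 'c': c→2 d→15  [P1 ends]
  n2 'cc': a→18 c→3
  n3 'ccc': a→4
  n4 'ccca': d→5
  n5 'cccad': d→6
  n6 'cccadd': ·  [P0 ends]
  n7 'b': a→11 e→8
  n8 'be': d→9
  n9 'bed': d→10
  n10 'bedd': ·  [P2 ends]
  n11 'ba': a→12
  n12 'baa': e→13
  n13 'baae': c→14
  n14 'baaec': ·  [P3 ends]
  n15 'cd': ·  [P4 ends]
  n16 'e': c→17
  n17 'ec': ·  [P5 ends]
  n18 'cca': d→19
  n19 'ccad': d→20
  n20 'ccadd': ·  [P6 ends]

Failure links (BFS by depth):
  fail(1) 'c': from fail(0)=0 chase 'c': 0 ⇒ 0;  out={1}∪out(0)={1}
  fail(7) 'b': from fail(0)=0 chase 'b': 0 ⇒ 0;  out=∅∪out(0)=∅
  fail(16) 'e': from fail(0)=0 chase 'e': 0 ⇒ 0;  out=∅∪out(0)=∅
  fail(2) 'cc': from fail(1)=0 chase 'c': 0 ⇒ 1;  out=∅∪out(1)={1}
  fail(8) 'be': from fail(7)=0 chase 'e': 0 ⇒ 16;  out=∅∪out(16)=∅
  fail(11) 'ba': from fail(7)=0 chase 'a': 0 ⇒ 0;  out=∅∪out(0)=∅
  fail(15) 'cd': from fail(1)=0 chase 'd': 0 ⇒ 0;  out={4}∪out(0)={4}
  fail(17) 'ec': from fail(16)=0 chase 'c': 0 ⇒ 1;  out={5}∪out(1)={1,5}
  fail(3) 'ccc': from fail(2)=1 chase 'c': 1 ⇒ 2;  out=∅∪out(2)={1}
  fail(9) 'bed': from fail(8)=16 chase 'd': 16→0 ⇒ 0;  out=∅∪out(0)=∅
  fail(12) 'baa': from fail(11)=0 chase 'a': 0 ⇒ 0;  out=∅∪out(0)=∅
  fail(18) 'cca': from fail(2)=1 chase 'a': 1→0 ⇒ 0;  out=∅∪out(0)=∅
  fail(4) 'ccca': from fail(3)=2 chase 'a': 2 ⇒ 18;  out=∅∪out(18)=∅
  fail(10) 'bedd': from fail(9)=0 chase 'd': 0 ⇒ 0;  out={2}∪out(0)={2}
  fail(13) 'baae': from fail(12)=0 chase 'e': 0 ⇒ 16;  out=∅∪out(16)=∅
  fail(19) 'ccad': from fail(18)=0 chase 'd': 0 ⇒ 0;  out=∅∪out(0)=∅
  fail(5) 'cccad': from fail(4)=18 chase 'd': 18 ⇒ 19;  out=∅∪out(19)=∅
  fail(14) 'baaec': from fail(13)=16 chase 'c': 16 ⇒ 17;  out={3}∪out(17)={1,3,5}
  fail(20) 'ccadd': from fail(19)=0 chase 'd': 0 ⇒ 0;  out={6}∪out(0)={6}
  fail(6) 'cccadd': from fail(5)=19 chase 'd': 19 ⇒ 20;  out={0}∪out(20)={0,6}

Run:
i=0 'c': node 0→1  emit P1@[0:0]
i=1 'c': node 1→2  emit P1@[1:1]
i=2 'a': node 2→18
i=3 'd': node 18→19
i=4 'd': node 19→20  emit P6@[0:4]
i=5 'd': node 20→0 ·f
i=6 'e': node 0→16
i=7 'd': node 16→0 ·f
i=8 'b': node 0→7
i=9 'e': node 7→8
i=10 'b': node 8→7 ·f
i=11 'd': node 7→0 ·f
i=12 'a': node 0→0
i=13 'b': node 0→7
i=14 'c': node 7→1 ·f  emit P1@[14:14]
i=15 'c': node 1→2  emit P1@[15:15]
i=16 'c': node 2→3  emit P1@[16:16]
i=17 'a': node 3→4
i=18 'd': node 4→5
i=19 'd': node 5→6  emit P0@[14:19],P6@[15:19]
i=20 'a': node 6→0 ·f
i=21 'b': node 0→7
i=22 'a': node 7→11
i=23 'b': node 11→7 ·f
i=24 'a': node 7→11
i=25 'a': node 11→12
i=26 'e': node 12→13
i=27 'c': node 13→14  emit P1@[27:27],P3@[23:27],P5@[26:27]
i=28 'b': node 14→7 ·f
i=29 'e': node 7→8
i=30 'd': node 8→9
i=31 'd': node 9→10  emit P2@[28:31]
i=32 'b': node 10→7 ·f
i=33 'a': node 7→11
i=34 'a': node 11→12
i=35 'e': node 12→13
i=36 'c': node 13→14  emit P1@[36:36],P3@[32:36],P5@[35:36]
i=37 'e': node 14→16 ·f
i=38 'c': node 16→17  emit P1@[38:38],P5@[37:38]
i=39 'b': node 17→7 ·f
i=40 'e': node 7→8
i=41 'd': node 8→9
i=42 'd': node 9→10  emit P2@[39:42]
i=43 'c': node 10→1 ·f  emit P1@[43:43]
i=44 'c': node 1→2  emit P1@[44:44]
i=45 'a': node 2→18
i=46 'd': node 18→19
i=47 'd': node 19→20  emit P6@[43:47]
i=48 'b': node 20→7 ·f
i=49 'a': node 7→11
i=50 'a': node 11→12
i=51 'e': node 12→13
i=52 'c': node 13→14  emit P1@[52:52],P3@[48:52],P5@[51:52]
i=53 'c': node 14→2 ·f  emit P1@[53:53]
i=54 'e': node 2→16 ·f
i=55 'a': node 16→0 ·f
i=56 'e': node 0→16
i=57 'c': node 16→17  emit P1@[57:57],P5@[56:57]
i=58 'c': node 17→2 ·f  emit P1@[58:58]
i=59 'a': node 2→18
i=60 'd': node 18→19
i=61 'd': node 19→20  emit P6@[57:61]
i=62 'e': node 20→16 ·f
i=63 'c': node 16→17  emit P1@[63:63],P5@[62:63]
i=64 'b': node 17→7 ·f
i=65 'e': node 7→8
i=66 'd': node 8→9

Matches: [[0,1],[1,1],[4,6],[14,1],[15,1],[16,1],[19,0],[19,6],[27,1],[27,3],[27,5],[31,2],[36,1],[36,3],[36,5],[38,1],[38,5],[42,2],[43,1],[44,1],[47,6],[52,1],[52,3],[52,5],[53,1],[57,1],[57,5],[58,1],[61,6],[63,1],[63,5]]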